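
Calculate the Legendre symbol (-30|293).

First reduce: -30 ≡ 263 (mod 293).
Reciprocity: 263 ≡ 3 and 293 ≡ 1 (mod 4), so (263/293) = +(293/263).
Reduce top mod 263: now compute (30/263).
Pull out 2: since 263 ≡ 7 (mod 8), (2/263) = +1.
Reciprocity: 15 ≡ 3 and 263 ≡ 3 (mod 4), so (15/263) = −(263/15).
Reduce top mod 15: now compute (8/15).
Pull out 2^3: since 15 ≡ 7 (mod 8), (2/15) = +1, so (2/15)^3 = +1.
Reached (1/15) = 1. Collecting the sign flips along the way, the symbol is -1.

-1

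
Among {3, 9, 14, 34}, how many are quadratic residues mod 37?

3

(3/37) = +1 → QR.
(9/37) = +1 → QR.
(14/37) = -1 → non-residue.
(34/37) = +1 → QR.
Total quadratic residues among the 4: 3.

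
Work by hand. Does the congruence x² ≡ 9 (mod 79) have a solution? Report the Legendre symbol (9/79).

1

Reciprocity: 9 ≡ 1 and 79 ≡ 3 (mod 4), so (9/79) = +(79/9).
Reduce top mod 9: now compute (7/9).
Reciprocity: 7 ≡ 3 and 9 ≡ 1 (mod 4), so (7/9) = +(9/7).
Reduce top mod 7: now compute (2/7).
Pull out 2: since 7 ≡ 7 (mod 8), (2/7) = +1.
Reached (1/7) = 1. Collecting the sign flips along the way, the symbol is +1.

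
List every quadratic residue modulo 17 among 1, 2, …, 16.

Square k = 1,…,8 (k and 17−k give the same square):
1²=1, 2²=4, 3²=9, 4²=16, 5²≡8, 6²≡2, 7²≡15, 8²≡13 (mod 17).
So the quadratic residues mod 17 are {1, 2, 4, 8, 9, 13, 15, 16}.

1, 2, 4, 8, 9, 13, 15, 16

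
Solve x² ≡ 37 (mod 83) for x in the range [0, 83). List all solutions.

28, 55

Since 83 ≡ 3 (mod 4), a square root of 37 is 37^((83+1)/4) = 37^21 mod 83.
Repeated squaring: 37^2≡41, 37^4≡21, 37^8≡26, 37^16≡12 (mod 83).
37^21 = 37^(16+4+1) ≡ 28 (mod 83).
Check: 28² = 784 ≡ 37 (mod 83). The two roots are 28 and 55.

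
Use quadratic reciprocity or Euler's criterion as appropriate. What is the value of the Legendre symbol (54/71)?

Euler's criterion: (54/71) ≡ 54^35 (mod 71).
54^2 ≡ 5 (mod 71)
54^4 ≡ 25 (mod 71)
54^8 ≡ 57 (mod 71)
54^16 ≡ 54 (mod 71)
54^32 ≡ 5 (mod 71)
54^35 = 54^(32+2+1) ≡ 1 (mod 71).
Result is 1, so (54/71) = 1.

1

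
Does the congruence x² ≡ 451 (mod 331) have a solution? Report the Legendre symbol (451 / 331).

1

First reduce: 451 ≡ 120 (mod 331).
Pull out 2^3: since 331 ≡ 3 (mod 8), (2/331) = -1, so (2/331)^3 = -1.
Reciprocity: 15 ≡ 3 and 331 ≡ 3 (mod 4), so (15/331) = −(331/15).
Reduce top mod 15: now compute (1/15).
Reached (1/15) = 1. Collecting the sign flips along the way, the symbol is +1.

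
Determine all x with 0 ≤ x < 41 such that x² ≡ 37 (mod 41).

18, 23

41 ≡ 1 (mod 4), so we find a root by search.
Trying successive values, 18² = 324 ≡ 37 (mod 41). The other root is 41 − 18 = 23.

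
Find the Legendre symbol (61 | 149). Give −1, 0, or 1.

1

Reciprocity: 61 ≡ 1 and 149 ≡ 1 (mod 4), so (61/149) = +(149/61).
Reduce top mod 61: now compute (27/61).
Reciprocity: 27 ≡ 3 and 61 ≡ 1 (mod 4), so (27/61) = +(61/27).
Reduce top mod 27: now compute (7/27).
Reciprocity: 7 ≡ 3 and 27 ≡ 3 (mod 4), so (7/27) = −(27/7).
Reduce top mod 7: now compute (6/7).
Pull out 2: since 7 ≡ 7 (mod 8), (2/7) = +1.
Reciprocity: 3 ≡ 3 and 7 ≡ 3 (mod 4), so (3/7) = −(7/3).
Reduce top mod 3: now compute (1/3).
Reached (1/3) = 1. Collecting the sign flips along the way, the symbol is +1.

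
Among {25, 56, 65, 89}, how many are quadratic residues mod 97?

(25/97) = +1 → QR.
(56/97) = -1 → non-residue.
(65/97) = +1 → QR.
(89/97) = +1 → QR.
Total quadratic residues among the 4: 3.

3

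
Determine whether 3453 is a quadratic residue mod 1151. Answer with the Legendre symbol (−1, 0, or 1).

First reduce: 3453 ≡ 0 (mod 1151).
Top reduces to 0: gcd > 1, so the symbol is 0.

0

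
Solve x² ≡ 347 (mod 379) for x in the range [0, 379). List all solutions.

101, 278

Since 379 ≡ 3 (mod 4), a square root of 347 is 347^((379+1)/4) = 347^95 mod 379.
Repeated squaring: 347^2≡266, 347^4≡262, 347^8≡45, 347^16≡130, 347^32≡224, 347^64≡148 (mod 379).
347^95 = 347^(64+16+8+4+2+1) ≡ 101 (mod 379).
Check: 101² = 10201 ≡ 347 (mod 379). The two roots are 101 and 278.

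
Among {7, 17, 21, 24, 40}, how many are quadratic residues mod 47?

(7/47) = +1 → QR.
(17/47) = +1 → QR.
(21/47) = +1 → QR.
(24/47) = +1 → QR.
(40/47) = -1 → non-residue.
Total quadratic residues among the 5: 4.

4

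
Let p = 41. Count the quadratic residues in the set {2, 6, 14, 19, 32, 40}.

(2/41) = +1 → QR.
(6/41) = -1 → non-residue.
(14/41) = -1 → non-residue.
(19/41) = -1 → non-residue.
(32/41) = +1 → QR.
(40/41) = +1 → QR.
Total quadratic residues among the 6: 3.

3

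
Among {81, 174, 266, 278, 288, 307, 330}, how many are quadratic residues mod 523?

3

(81/523) = +1 → QR.
(174/523) = +1 → QR.
(266/523) = -1 → non-residue.
(278/523) = +1 → QR.
(288/523) = -1 → non-residue.
(307/523) = -1 → non-residue.
(330/523) = -1 → non-residue.
Total quadratic residues among the 7: 3.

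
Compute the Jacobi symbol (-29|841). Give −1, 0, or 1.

0

First reduce: -29 ≡ 812 (mod 841).
Pull out 2^2: since 841 ≡ 1 (mod 8), (2/841) = +1, so (2/841)^2 = +1.
Reciprocity: 203 ≡ 3 and 841 ≡ 1 (mod 4), so (203/841) = +(841/203).
Reduce top mod 203: now compute (29/203).
Reciprocity: 29 ≡ 1 and 203 ≡ 3 (mod 4), so (29/203) = +(203/29).
Reduce top mod 29: now compute (0/29).
Top reduces to 0: gcd > 1, so the symbol is 0.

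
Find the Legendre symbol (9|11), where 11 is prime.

Reciprocity: 9 ≡ 1 and 11 ≡ 3 (mod 4), so (9/11) = +(11/9).
Reduce top mod 9: now compute (2/9).
Pull out 2: since 9 ≡ 1 (mod 8), (2/9) = +1.
Reached (1/9) = 1. Collecting the sign flips along the way, the symbol is +1.

1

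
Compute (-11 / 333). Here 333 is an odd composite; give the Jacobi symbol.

First reduce: -11 ≡ 322 (mod 333).
Pull out 2: since 333 ≡ 5 (mod 8), (2/333) = -1.
Reciprocity: 161 ≡ 1 and 333 ≡ 1 (mod 4), so (161/333) = +(333/161).
Reduce top mod 161: now compute (11/161).
Reciprocity: 11 ≡ 3 and 161 ≡ 1 (mod 4), so (11/161) = +(161/11).
Reduce top mod 11: now compute (7/11).
Reciprocity: 7 ≡ 3 and 11 ≡ 3 (mod 4), so (7/11) = −(11/7).
Reduce top mod 7: now compute (4/7).
Pull out 2^2: since 7 ≡ 7 (mod 8), (2/7) = +1, so (2/7)^2 = +1.
Reached (1/7) = 1. Collecting the sign flips along the way, the symbol is +1.

1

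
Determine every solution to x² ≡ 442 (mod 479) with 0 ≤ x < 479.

168, 311

Since 479 ≡ 3 (mod 4), a square root of 442 is 442^((479+1)/4) = 442^120 mod 479.
Repeated squaring: 442^2≡411, 442^4≡313, 442^8≡253, 442^16≡302, 442^32≡194, 442^64≡274 (mod 479).
442^120 = 442^(64+32+16+8) ≡ 168 (mod 479).
Check: 168² = 28224 ≡ 442 (mod 479). The two roots are 168 and 311.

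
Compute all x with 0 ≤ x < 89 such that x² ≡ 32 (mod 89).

89 ≡ 1 (mod 4), so we find a root by search.
Trying successive values, 11² = 121 ≡ 32 (mod 89). The other root is 89 − 11 = 78.

11, 78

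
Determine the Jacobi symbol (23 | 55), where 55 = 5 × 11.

-1

Reciprocity: 23 ≡ 3 and 55 ≡ 3 (mod 4), so (23/55) = −(55/23).
Reduce top mod 23: now compute (9/23).
Reciprocity: 9 ≡ 1 and 23 ≡ 3 (mod 4), so (9/23) = +(23/9).
Reduce top mod 9: now compute (5/9).
Reciprocity: 5 ≡ 1 and 9 ≡ 1 (mod 4), so (5/9) = +(9/5).
Reduce top mod 5: now compute (4/5).
Pull out 2^2: since 5 ≡ 5 (mod 8), (2/5) = -1, so (2/5)^2 = +1.
Reached (1/5) = 1. Collecting the sign flips along the way, the symbol is -1.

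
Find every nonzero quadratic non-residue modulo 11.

2 6 7 8 10

Square k = 1,…,5 (k and 11−k give the same square):
1²=1, 2²=4, 3²=9, 4²≡5, 5²≡3 (mod 11).
The residues are {1, 3, 4, 5, 9}; the non-residues are the remaining 5 nonzero classes.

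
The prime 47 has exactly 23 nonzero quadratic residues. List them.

Square k = 1,…,23 (k and 47−k give the same square):
1²=1, 2²=4, 3²=9, 4²=16, 5²=25, 6²=36, 7²≡2, 8²≡17, 9²≡34, 10²≡6, 11²≡27, 12²≡3, 13²≡28, 14²≡8, 15²≡37, 16²≡21, 17²≡7, 18²≡42, 19²≡32, 20²≡24, 21²≡18, 22²≡14, 23²≡12 (mod 47).
So the quadratic residues mod 47 are {1, 2, 3, 4, 6, 7, 8, 9, 12, 14, 16, 17, 18, 21, 24, 25, 27, 28, 32, 34, 36, 37, 42}.

1, 2, 3, 4, 6, 7, 8, 9, 12, 14, 16, 17, 18, 21, 24, 25, 27, 28, 32, 34, 36, 37, 42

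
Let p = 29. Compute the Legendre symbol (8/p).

Euler's criterion: (8/29) ≡ 8^14 (mod 29).
8^2 ≡ 6 (mod 29)
8^4 ≡ 7 (mod 29)
8^8 ≡ 20 (mod 29)
8^14 = 8^(8+4+2) ≡ 28 (mod 29).
Result is 28 ≡ −1, so (8/29) = −1.

-1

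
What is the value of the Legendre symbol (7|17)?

Reciprocity: 7 ≡ 3 and 17 ≡ 1 (mod 4), so (7/17) = +(17/7).
Reduce top mod 7: now compute (3/7).
Reciprocity: 3 ≡ 3 and 7 ≡ 3 (mod 4), so (3/7) = −(7/3).
Reduce top mod 3: now compute (1/3).
Reached (1/3) = 1. Collecting the sign flips along the way, the symbol is -1.

-1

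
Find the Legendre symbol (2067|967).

Euler's criterion: (2067/967) ≡ 133^483 (mod 967).
133^2 ≡ 283 (mod 967)
133^4 ≡ 795 (mod 967)
133^8 ≡ 574 (mod 967)
133^16 ≡ 696 (mod 967)
133^32 ≡ 916 (mod 967)
133^64 ≡ 667 (mod 967)
133^128 ≡ 69 (mod 967)
133^256 ≡ 893 (mod 967)
133^483 = 133^(256+128+64+32+2+1) ≡ 1 (mod 967).
Result is 1, so (2067/967) = 1.

1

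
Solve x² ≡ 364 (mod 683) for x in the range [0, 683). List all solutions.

Since 683 ≡ 3 (mod 4), a square root of 364 is 364^((683+1)/4) = 364^171 mod 683.
Repeated squaring: 364^2≡677, 364^4≡36, 364^8≡613, 364^16≡119, 364^32≡501, 364^64≡340, 364^128≡173 (mod 683).
364^171 = 364^(128+32+8+2+1) ≡ 103 (mod 683).
Check: 103² = 10609 ≡ 364 (mod 683). The two roots are 103 and 580.

103, 580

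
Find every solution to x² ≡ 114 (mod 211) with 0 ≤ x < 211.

Since 211 ≡ 3 (mod 4), a square root of 114 is 114^((211+1)/4) = 114^53 mod 211.
Repeated squaring: 114^2≡125, 114^4≡11, 114^8≡121, 114^16≡82, 114^32≡183 (mod 211).
114^53 = 114^(32+16+4+1) ≡ 122 (mod 211).
Check: 122² = 14884 ≡ 114 (mod 211). The two roots are 89 and 122.

89, 122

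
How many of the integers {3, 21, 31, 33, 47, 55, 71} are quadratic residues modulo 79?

3

(3/79) = -1 → non-residue.
(21/79) = +1 → QR.
(31/79) = +1 → QR.
(33/79) = -1 → non-residue.
(47/79) = -1 → non-residue.
(55/79) = +1 → QR.
(71/79) = -1 → non-residue.
Total quadratic residues among the 7: 3.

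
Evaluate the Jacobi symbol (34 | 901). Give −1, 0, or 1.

0

Pull out 2: since 901 ≡ 5 (mod 8), (2/901) = -1.
Reciprocity: 17 ≡ 1 and 901 ≡ 1 (mod 4), so (17/901) = +(901/17).
Reduce top mod 17: now compute (0/17).
Top reduces to 0: gcd > 1, so the symbol is 0.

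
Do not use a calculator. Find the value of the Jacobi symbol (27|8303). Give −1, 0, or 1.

1

Reciprocity: 27 ≡ 3 and 8303 ≡ 3 (mod 4), so (27/8303) = −(8303/27).
Reduce top mod 27: now compute (14/27).
Pull out 2: since 27 ≡ 3 (mod 8), (2/27) = -1.
Reciprocity: 7 ≡ 3 and 27 ≡ 3 (mod 4), so (7/27) = −(27/7).
Reduce top mod 7: now compute (6/7).
Pull out 2: since 7 ≡ 7 (mod 8), (2/7) = +1.
Reciprocity: 3 ≡ 3 and 7 ≡ 3 (mod 4), so (3/7) = −(7/3).
Reduce top mod 3: now compute (1/3).
Reached (1/3) = 1. Collecting the sign flips along the way, the symbol is +1.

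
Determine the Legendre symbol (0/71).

Top reduces to 0: gcd > 1, so the symbol is 0.

0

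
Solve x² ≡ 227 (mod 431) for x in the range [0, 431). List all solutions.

33, 398

Since 431 ≡ 3 (mod 4), a square root of 227 is 227^((431+1)/4) = 227^108 mod 431.
Repeated squaring: 227^2≡240, 227^4≡277, 227^8≡11, 227^16≡121, 227^32≡418, 227^64≡169 (mod 431).
227^108 = 227^(64+32+8+4) ≡ 33 (mod 431).
Check: 33² = 1089 ≡ 227 (mod 431). The two roots are 33 and 398.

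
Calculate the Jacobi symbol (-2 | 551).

-1

First reduce: -2 ≡ 549 (mod 551).
Reciprocity: 549 ≡ 1 and 551 ≡ 3 (mod 4), so (549/551) = +(551/549).
Reduce top mod 549: now compute (2/549).
Pull out 2: since 549 ≡ 5 (mod 8), (2/549) = -1.
Reached (1/549) = 1. Collecting the sign flips along the way, the symbol is -1.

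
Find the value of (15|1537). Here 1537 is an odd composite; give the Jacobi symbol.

-1

Reciprocity: 15 ≡ 3 and 1537 ≡ 1 (mod 4), so (15/1537) = +(1537/15).
Reduce top mod 15: now compute (7/15).
Reciprocity: 7 ≡ 3 and 15 ≡ 3 (mod 4), so (7/15) = −(15/7).
Reduce top mod 7: now compute (1/7).
Reached (1/7) = 1. Collecting the sign flips along the way, the symbol is -1.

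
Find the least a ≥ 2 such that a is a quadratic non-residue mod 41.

(2/41) = +1, so 2 is a residue.
(3/41) = −1, so 3 is the smallest positive non-residue mod 41.

3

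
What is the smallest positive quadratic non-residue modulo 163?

(2/163) = −1, so 2 is the smallest positive non-residue mod 163.

2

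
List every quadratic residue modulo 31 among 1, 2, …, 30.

Square k = 1,…,15 (k and 31−k give the same square):
1²=1, 2²=4, 3²=9, 4²=16, 5²=25, 6²≡5, 7²≡18, 8²≡2, 9²≡19, 10²≡7, 11²≡28, 12²≡20, 13²≡14, 14²≡10, 15²≡8 (mod 31).
So the quadratic residues mod 31 are {1, 2, 4, 5, 7, 8, 9, 10, 14, 16, 18, 19, 20, 25, 28}.

1, 2, 4, 5, 7, 8, 9, 10, 14, 16, 18, 19, 20, 25, 28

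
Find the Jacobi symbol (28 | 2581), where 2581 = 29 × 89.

Pull out 2^2: since 2581 ≡ 5 (mod 8), (2/2581) = -1, so (2/2581)^2 = +1.
Reciprocity: 7 ≡ 3 and 2581 ≡ 1 (mod 4), so (7/2581) = +(2581/7).
Reduce top mod 7: now compute (5/7).
Reciprocity: 5 ≡ 1 and 7 ≡ 3 (mod 4), so (5/7) = +(7/5).
Reduce top mod 5: now compute (2/5).
Pull out 2: since 5 ≡ 5 (mod 8), (2/5) = -1.
Reached (1/5) = 1. Collecting the sign flips along the way, the symbol is -1.

-1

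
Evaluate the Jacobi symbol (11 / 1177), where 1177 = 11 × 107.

0

Reciprocity: 11 ≡ 3 and 1177 ≡ 1 (mod 4), so (11/1177) = +(1177/11).
Reduce top mod 11: now compute (0/11).
Top reduces to 0: gcd > 1, so the symbol is 0.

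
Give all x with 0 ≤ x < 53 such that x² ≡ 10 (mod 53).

13, 40

53 ≡ 1 (mod 4), so we find a root by search.
Trying successive values, 13² = 169 ≡ 10 (mod 53). The other root is 53 − 13 = 40.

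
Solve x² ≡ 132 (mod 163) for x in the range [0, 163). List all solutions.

28, 135

Since 163 ≡ 3 (mod 4), a square root of 132 is 132^((163+1)/4) = 132^41 mod 163.
Repeated squaring: 132^2≡146, 132^4≡126, 132^8≡65, 132^16≡150, 132^32≡6 (mod 163).
132^41 = 132^(32+8+1) ≡ 135 (mod 163).
Check: 135² = 18225 ≡ 132 (mod 163). The two roots are 28 and 135.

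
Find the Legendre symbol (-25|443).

-1

First reduce: -25 ≡ 418 (mod 443).
Pull out 2: since 443 ≡ 3 (mod 8), (2/443) = -1.
Reciprocity: 209 ≡ 1 and 443 ≡ 3 (mod 4), so (209/443) = +(443/209).
Reduce top mod 209: now compute (25/209).
Reciprocity: 25 ≡ 1 and 209 ≡ 1 (mod 4), so (25/209) = +(209/25).
Reduce top mod 25: now compute (9/25).
Reciprocity: 9 ≡ 1 and 25 ≡ 1 (mod 4), so (9/25) = +(25/9).
Reduce top mod 9: now compute (7/9).
Reciprocity: 7 ≡ 3 and 9 ≡ 1 (mod 4), so (7/9) = +(9/7).
Reduce top mod 7: now compute (2/7).
Pull out 2: since 7 ≡ 7 (mod 8), (2/7) = +1.
Reached (1/7) = 1. Collecting the sign flips along the way, the symbol is -1.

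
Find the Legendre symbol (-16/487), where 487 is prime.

First reduce: -16 ≡ 471 (mod 487).
Reciprocity: 471 ≡ 3 and 487 ≡ 3 (mod 4), so (471/487) = −(487/471).
Reduce top mod 471: now compute (16/471).
Pull out 2^4: since 471 ≡ 7 (mod 8), (2/471) = +1, so (2/471)^4 = +1.
Reached (1/471) = 1. Collecting the sign flips along the way, the symbol is -1.

-1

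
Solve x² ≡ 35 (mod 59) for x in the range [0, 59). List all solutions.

Since 59 ≡ 3 (mod 4), a square root of 35 is 35^((59+1)/4) = 35^15 mod 59.
Repeated squaring: 35^2≡45, 35^4≡19, 35^8≡7 (mod 59).
35^15 = 35^(8+4+2+1) ≡ 25 (mod 59).
Check: 25² = 625 ≡ 35 (mod 59). The two roots are 25 and 34.

25, 34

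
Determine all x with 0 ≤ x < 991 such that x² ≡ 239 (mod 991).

Since 991 ≡ 3 (mod 4), a square root of 239 is 239^((991+1)/4) = 239^248 mod 991.
Repeated squaring: 239^2≡634, 239^4≡601, 239^8≡477, 239^16≡590, 239^32≡259, 239^64≡684, 239^128≡104 (mod 991).
239^248 = 239^(128+64+32+16+8) ≡ 326 (mod 991).
Check: 326² = 106276 ≡ 239 (mod 991). The two roots are 326 and 665.

326, 665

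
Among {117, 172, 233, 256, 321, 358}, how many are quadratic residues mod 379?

(117/379) = -1 → non-residue.
(172/379) = -1 → non-residue.
(233/379) = -1 → non-residue.
(256/379) = +1 → QR.
(321/379) = -1 → non-residue.
(358/379) = -1 → non-residue.
Total quadratic residues among the 6: 1.

1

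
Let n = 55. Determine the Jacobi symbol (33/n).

0

Reciprocity: 33 ≡ 1 and 55 ≡ 3 (mod 4), so (33/55) = +(55/33).
Reduce top mod 33: now compute (22/33).
Pull out 2: since 33 ≡ 1 (mod 8), (2/33) = +1.
Reciprocity: 11 ≡ 3 and 33 ≡ 1 (mod 4), so (11/33) = +(33/11).
Reduce top mod 11: now compute (0/11).
Top reduces to 0: gcd > 1, so the symbol is 0.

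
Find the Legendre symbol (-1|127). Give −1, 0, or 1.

-1

Euler's criterion: (-1/127) ≡ 126^63 (mod 127).
126^2 ≡ 1 (mod 127)
126^4 ≡ 1 (mod 127)
126^8 ≡ 1 (mod 127)
126^16 ≡ 1 (mod 127)
126^32 ≡ 1 (mod 127)
126^63 = 126^(32+16+8+4+2+1) ≡ 126 (mod 127).
Result is 126 ≡ −1, so (-1/127) = −1.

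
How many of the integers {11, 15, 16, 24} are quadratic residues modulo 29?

2

(11/29) = -1 → non-residue.
(15/29) = -1 → non-residue.
(16/29) = +1 → QR.
(24/29) = +1 → QR.
Total quadratic residues among the 4: 2.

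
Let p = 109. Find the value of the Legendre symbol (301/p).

1

First reduce: 301 ≡ 83 (mod 109).
Reciprocity: 83 ≡ 3 and 109 ≡ 1 (mod 4), so (83/109) = +(109/83).
Reduce top mod 83: now compute (26/83).
Pull out 2: since 83 ≡ 3 (mod 8), (2/83) = -1.
Reciprocity: 13 ≡ 1 and 83 ≡ 3 (mod 4), so (13/83) = +(83/13).
Reduce top mod 13: now compute (5/13).
Reciprocity: 5 ≡ 1 and 13 ≡ 1 (mod 4), so (5/13) = +(13/5).
Reduce top mod 5: now compute (3/5).
Reciprocity: 3 ≡ 3 and 5 ≡ 1 (mod 4), so (3/5) = +(5/3).
Reduce top mod 3: now compute (2/3).
Pull out 2: since 3 ≡ 3 (mod 8), (2/3) = -1.
Reached (1/3) = 1. Collecting the sign flips along the way, the symbol is +1.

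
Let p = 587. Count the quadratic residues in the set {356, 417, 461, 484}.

3

(356/587) = +1 → QR.
(417/587) = -1 → non-residue.
(461/587) = +1 → QR.
(484/587) = +1 → QR.
Total quadratic residues among the 4: 3.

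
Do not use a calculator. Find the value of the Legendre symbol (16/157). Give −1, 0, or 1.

1

Pull out 2^4: since 157 ≡ 5 (mod 8), (2/157) = -1, so (2/157)^4 = +1.
Reached (1/157) = 1. Collecting the sign flips along the way, the symbol is +1.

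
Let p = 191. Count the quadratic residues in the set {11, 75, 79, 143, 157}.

(11/191) = -1 → non-residue.
(75/191) = +1 → QR.
(79/191) = +1 → QR.
(143/191) = -1 → non-residue.
(157/191) = -1 → non-residue.
Total quadratic residues among the 5: 2.

2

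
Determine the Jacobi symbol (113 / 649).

Reciprocity: 113 ≡ 1 and 649 ≡ 1 (mod 4), so (113/649) = +(649/113).
Reduce top mod 113: now compute (84/113).
Pull out 2^2: since 113 ≡ 1 (mod 8), (2/113) = +1, so (2/113)^2 = +1.
Reciprocity: 21 ≡ 1 and 113 ≡ 1 (mod 4), so (21/113) = +(113/21).
Reduce top mod 21: now compute (8/21).
Pull out 2^3: since 21 ≡ 5 (mod 8), (2/21) = -1, so (2/21)^3 = -1.
Reached (1/21) = 1. Collecting the sign flips along the way, the symbol is -1.

-1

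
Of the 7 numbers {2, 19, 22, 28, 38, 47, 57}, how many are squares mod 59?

4

(2/59) = -1 → non-residue.
(19/59) = +1 → QR.
(22/59) = +1 → QR.
(28/59) = +1 → QR.
(38/59) = -1 → non-residue.
(47/59) = -1 → non-residue.
(57/59) = +1 → QR.
Total quadratic residues among the 7: 4.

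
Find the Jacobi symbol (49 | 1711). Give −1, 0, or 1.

Reciprocity: 49 ≡ 1 and 1711 ≡ 3 (mod 4), so (49/1711) = +(1711/49).
Reduce top mod 49: now compute (45/49).
Reciprocity: 45 ≡ 1 and 49 ≡ 1 (mod 4), so (45/49) = +(49/45).
Reduce top mod 45: now compute (4/45).
Pull out 2^2: since 45 ≡ 5 (mod 8), (2/45) = -1, so (2/45)^2 = +1.
Reached (1/45) = 1. Collecting the sign flips along the way, the symbol is +1.

1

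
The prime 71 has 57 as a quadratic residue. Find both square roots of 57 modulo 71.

Since 71 ≡ 3 (mod 4), a square root of 57 is 57^((71+1)/4) = 57^18 mod 71.
Repeated squaring: 57^2≡54, 57^4≡5, 57^8≡25, 57^16≡57 (mod 71).
57^18 = 57^(16+2) ≡ 25 (mod 71).
Check: 25² = 625 ≡ 57 (mod 71). The two roots are 25 and 46.

25, 46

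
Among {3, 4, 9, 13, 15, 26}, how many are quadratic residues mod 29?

(3/29) = -1 → non-residue.
(4/29) = +1 → QR.
(9/29) = +1 → QR.
(13/29) = +1 → QR.
(15/29) = -1 → non-residue.
(26/29) = -1 → non-residue.
Total quadratic residues among the 6: 3.

3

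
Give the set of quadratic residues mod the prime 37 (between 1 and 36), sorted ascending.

1,3,4,7,9,10,11,12,16,21,25,26,27,28,30,33,34,36

Square k = 1,…,18 (k and 37−k give the same square):
1²=1, 2²=4, 3²=9, 4²=16, 5²=25, 6²=36, 7²≡12, 8²≡27, 9²≡7, 10²≡26, 11²≡10, 12²≡33, 13²≡21, 14²≡11, 15²≡3, 16²≡34, 17²≡30, 18²≡28 (mod 37).
So the quadratic residues mod 37 are {1, 3, 4, 7, 9, 10, 11, 12, 16, 21, 25, 26, 27, 28, 30, 33, 34, 36}.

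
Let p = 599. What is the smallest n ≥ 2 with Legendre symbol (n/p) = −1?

(2/599) = +1, so 2 is a residue.
(3/599) = +1, so 3 is a residue.
(4/599) = +1, so 4 is a residue.
(5/599) = +1, so 5 is a residue.
(6/599) = +1, so 6 is a residue.
(7/599) = −1, so 7 is the smallest positive non-residue mod 599.

7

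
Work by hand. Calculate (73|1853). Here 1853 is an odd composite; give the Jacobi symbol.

Reciprocity: 73 ≡ 1 and 1853 ≡ 1 (mod 4), so (73/1853) = +(1853/73).
Reduce top mod 73: now compute (28/73).
Pull out 2^2: since 73 ≡ 1 (mod 8), (2/73) = +1, so (2/73)^2 = +1.
Reciprocity: 7 ≡ 3 and 73 ≡ 1 (mod 4), so (7/73) = +(73/7).
Reduce top mod 7: now compute (3/7).
Reciprocity: 3 ≡ 3 and 7 ≡ 3 (mod 4), so (3/7) = −(7/3).
Reduce top mod 3: now compute (1/3).
Reached (1/3) = 1. Collecting the sign flips along the way, the symbol is -1.

-1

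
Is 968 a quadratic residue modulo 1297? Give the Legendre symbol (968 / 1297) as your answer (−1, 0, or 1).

1

Pull out 2^3: since 1297 ≡ 1 (mod 8), (2/1297) = +1, so (2/1297)^3 = +1.
Reciprocity: 121 ≡ 1 and 1297 ≡ 1 (mod 4), so (121/1297) = +(1297/121).
Reduce top mod 121: now compute (87/121).
Reciprocity: 87 ≡ 3 and 121 ≡ 1 (mod 4), so (87/121) = +(121/87).
Reduce top mod 87: now compute (34/87).
Pull out 2: since 87 ≡ 7 (mod 8), (2/87) = +1.
Reciprocity: 17 ≡ 1 and 87 ≡ 3 (mod 4), so (17/87) = +(87/17).
Reduce top mod 17: now compute (2/17).
Pull out 2: since 17 ≡ 1 (mod 8), (2/17) = +1.
Reached (1/17) = 1. Collecting the sign flips along the way, the symbol is +1.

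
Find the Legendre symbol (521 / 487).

First reduce: 521 ≡ 34 (mod 487).
Pull out 2: since 487 ≡ 7 (mod 8), (2/487) = +1.
Reciprocity: 17 ≡ 1 and 487 ≡ 3 (mod 4), so (17/487) = +(487/17).
Reduce top mod 17: now compute (11/17).
Reciprocity: 11 ≡ 3 and 17 ≡ 1 (mod 4), so (11/17) = +(17/11).
Reduce top mod 11: now compute (6/11).
Pull out 2: since 11 ≡ 3 (mod 8), (2/11) = -1.
Reciprocity: 3 ≡ 3 and 11 ≡ 3 (mod 4), so (3/11) = −(11/3).
Reduce top mod 3: now compute (2/3).
Pull out 2: since 3 ≡ 3 (mod 8), (2/3) = -1.
Reached (1/3) = 1. Collecting the sign flips along the way, the symbol is -1.

-1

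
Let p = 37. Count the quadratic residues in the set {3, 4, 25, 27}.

(3/37) = +1 → QR.
(4/37) = +1 → QR.
(25/37) = +1 → QR.
(27/37) = +1 → QR.
Total quadratic residues among the 4: 4.

4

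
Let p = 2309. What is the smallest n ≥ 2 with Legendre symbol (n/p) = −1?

2

(2/2309) = −1, so 2 is the smallest positive non-residue mod 2309.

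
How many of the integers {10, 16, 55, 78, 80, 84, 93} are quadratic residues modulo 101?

(10/101) = -1 → non-residue.
(16/101) = +1 → QR.
(55/101) = -1 → non-residue.
(78/101) = +1 → QR.
(80/101) = +1 → QR.
(84/101) = +1 → QR.
(93/101) = -1 → non-residue.
Total quadratic residues among the 7: 4.

4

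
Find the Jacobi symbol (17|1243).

1

Reciprocity: 17 ≡ 1 and 1243 ≡ 3 (mod 4), so (17/1243) = +(1243/17).
Reduce top mod 17: now compute (2/17).
Pull out 2: since 17 ≡ 1 (mod 8), (2/17) = +1.
Reached (1/17) = 1. Collecting the sign flips along the way, the symbol is +1.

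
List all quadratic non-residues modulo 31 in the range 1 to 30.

3,6,11,12,13,15,17,21,22,23,24,26,27,29,30

Square k = 1,…,15 (k and 31−k give the same square):
1²=1, 2²=4, 3²=9, 4²=16, 5²=25, 6²≡5, 7²≡18, 8²≡2, 9²≡19, 10²≡7, 11²≡28, 12²≡20, 13²≡14, 14²≡10, 15²≡8 (mod 31).
The residues are {1, 2, 4, 5, 7, 8, 9, 10, 14, 16, 18, 19, 20, 25, 28}; the non-residues are the remaining 15 nonzero classes.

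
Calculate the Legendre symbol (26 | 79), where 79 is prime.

1

Euler's criterion: (26/79) ≡ 26^39 (mod 79).
26^2 ≡ 44 (mod 79)
26^4 ≡ 40 (mod 79)
26^8 ≡ 20 (mod 79)
26^16 ≡ 5 (mod 79)
26^32 ≡ 25 (mod 79)
26^39 = 26^(32+4+2+1) ≡ 1 (mod 79).
Result is 1, so (26/79) = 1.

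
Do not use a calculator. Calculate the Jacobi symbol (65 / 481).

0

Reciprocity: 65 ≡ 1 and 481 ≡ 1 (mod 4), so (65/481) = +(481/65).
Reduce top mod 65: now compute (26/65).
Pull out 2: since 65 ≡ 1 (mod 8), (2/65) = +1.
Reciprocity: 13 ≡ 1 and 65 ≡ 1 (mod 4), so (13/65) = +(65/13).
Reduce top mod 13: now compute (0/13).
Top reduces to 0: gcd > 1, so the symbol is 0.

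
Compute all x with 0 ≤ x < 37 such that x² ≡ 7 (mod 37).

9, 28

37 ≡ 1 (mod 4), so we find a root by search.
Trying successive values, 9² = 81 ≡ 7 (mod 37). The other root is 37 − 9 = 28.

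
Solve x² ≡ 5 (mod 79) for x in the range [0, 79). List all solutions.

Since 79 ≡ 3 (mod 4), a square root of 5 is 5^((79+1)/4) = 5^20 mod 79.
Repeated squaring: 5^2≡25, 5^4≡72, 5^8≡49, 5^16≡31 (mod 79).
5^20 = 5^(16+4) ≡ 20 (mod 79).
Check: 20² = 400 ≡ 5 (mod 79). The two roots are 20 and 59.

20, 59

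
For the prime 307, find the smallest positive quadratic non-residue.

(2/307) = −1, so 2 is the smallest positive non-residue mod 307.

2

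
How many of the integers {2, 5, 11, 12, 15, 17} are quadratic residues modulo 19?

(2/19) = -1 → non-residue.
(5/19) = +1 → QR.
(11/19) = +1 → QR.
(12/19) = -1 → non-residue.
(15/19) = -1 → non-residue.
(17/19) = +1 → QR.
Total quadratic residues among the 6: 3.

3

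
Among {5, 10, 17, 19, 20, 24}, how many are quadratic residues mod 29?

3

(5/29) = +1 → QR.
(10/29) = -1 → non-residue.
(17/29) = -1 → non-residue.
(19/29) = -1 → non-residue.
(20/29) = +1 → QR.
(24/29) = +1 → QR.
Total quadratic residues among the 6: 3.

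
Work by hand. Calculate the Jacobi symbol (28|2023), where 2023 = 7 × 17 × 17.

Pull out 2^2: since 2023 ≡ 7 (mod 8), (2/2023) = +1, so (2/2023)^2 = +1.
Reciprocity: 7 ≡ 3 and 2023 ≡ 3 (mod 4), so (7/2023) = −(2023/7).
Reduce top mod 7: now compute (0/7).
Top reduces to 0: gcd > 1, so the symbol is 0.

0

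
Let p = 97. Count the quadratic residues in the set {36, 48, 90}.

2

(36/97) = +1 → QR.
(48/97) = +1 → QR.
(90/97) = -1 → non-residue.
Total quadratic residues among the 3: 2.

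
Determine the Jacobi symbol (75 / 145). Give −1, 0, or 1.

0

Reciprocity: 75 ≡ 3 and 145 ≡ 1 (mod 4), so (75/145) = +(145/75).
Reduce top mod 75: now compute (70/75).
Pull out 2: since 75 ≡ 3 (mod 8), (2/75) = -1.
Reciprocity: 35 ≡ 3 and 75 ≡ 3 (mod 4), so (35/75) = −(75/35).
Reduce top mod 35: now compute (5/35).
Reciprocity: 5 ≡ 1 and 35 ≡ 3 (mod 4), so (5/35) = +(35/5).
Reduce top mod 5: now compute (0/5).
Top reduces to 0: gcd > 1, so the symbol is 0.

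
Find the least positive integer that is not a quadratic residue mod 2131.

2

(2/2131) = −1, so 2 is the smallest positive non-residue mod 2131.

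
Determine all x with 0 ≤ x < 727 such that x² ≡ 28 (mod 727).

47, 680

Since 727 ≡ 3 (mod 4), a square root of 28 is 28^((727+1)/4) = 28^182 mod 727.
Repeated squaring: 28^2≡57, 28^4≡341, 28^8≡688, 28^16≡67, 28^32≡127, 28^64≡135, 28^128≡50 (mod 727).
28^182 = 28^(128+32+16+4+2) ≡ 47 (mod 727).
Check: 47² = 2209 ≡ 28 (mod 727). The two roots are 47 and 680.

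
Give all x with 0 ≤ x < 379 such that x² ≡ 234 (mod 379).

Since 379 ≡ 3 (mod 4), a square root of 234 is 234^((379+1)/4) = 234^95 mod 379.
Repeated squaring: 234^2≡180, 234^4≡185, 234^8≡115, 234^16≡339, 234^32≡84, 234^64≡234 (mod 379).
234^95 = 234^(64+16+8+4+2+1) ≡ 84 (mod 379).
Check: 84² = 7056 ≡ 234 (mod 379). The two roots are 84 and 295.

84, 295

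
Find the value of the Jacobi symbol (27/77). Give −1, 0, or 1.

Reciprocity: 27 ≡ 3 and 77 ≡ 1 (mod 4), so (27/77) = +(77/27).
Reduce top mod 27: now compute (23/27).
Reciprocity: 23 ≡ 3 and 27 ≡ 3 (mod 4), so (23/27) = −(27/23).
Reduce top mod 23: now compute (4/23).
Pull out 2^2: since 23 ≡ 7 (mod 8), (2/23) = +1, so (2/23)^2 = +1.
Reached (1/23) = 1. Collecting the sign flips along the way, the symbol is -1.

-1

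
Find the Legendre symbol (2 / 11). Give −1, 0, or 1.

-1

Euler's criterion: (2/11) ≡ 2^5 (mod 11).
2^2 ≡ 4 (mod 11)
2^4 ≡ 5 (mod 11)
2^5 = 2^(4+1) ≡ 10 (mod 11).
Result is 10 ≡ −1, so (2/11) = −1.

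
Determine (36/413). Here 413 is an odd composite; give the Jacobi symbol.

1

Pull out 2^2: since 413 ≡ 5 (mod 8), (2/413) = -1, so (2/413)^2 = +1.
Reciprocity: 9 ≡ 1 and 413 ≡ 1 (mod 4), so (9/413) = +(413/9).
Reduce top mod 9: now compute (8/9).
Pull out 2^3: since 9 ≡ 1 (mod 8), (2/9) = +1, so (2/9)^3 = +1.
Reached (1/9) = 1. Collecting the sign flips along the way, the symbol is +1.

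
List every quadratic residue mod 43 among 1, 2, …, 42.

Square k = 1,…,21 (k and 43−k give the same square):
1²=1, 2²=4, 3²=9, 4²=16, 5²=25, 6²=36, 7²≡6, 8²≡21, 9²≡38, 10²≡14, 11²≡35, 12²≡15, 13²≡40, 14²≡24, 15²≡10, 16²≡41, 17²≡31, 18²≡23, 19²≡17, 20²≡13, 21²≡11 (mod 43).
So the quadratic residues mod 43 are {1, 4, 6, 9, 10, 11, 13, 14, 15, 16, 17, 21, 23, 24, 25, 31, 35, 36, 38, 40, 41}.

1, 4, 6, 9, 10, 11, 13, 14, 15, 16, 17, 21, 23, 24, 25, 31, 35, 36, 38, 40, 41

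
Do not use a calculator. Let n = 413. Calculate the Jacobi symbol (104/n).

-1

Pull out 2^3: since 413 ≡ 5 (mod 8), (2/413) = -1, so (2/413)^3 = -1.
Reciprocity: 13 ≡ 1 and 413 ≡ 1 (mod 4), so (13/413) = +(413/13).
Reduce top mod 13: now compute (10/13).
Pull out 2: since 13 ≡ 5 (mod 8), (2/13) = -1.
Reciprocity: 5 ≡ 1 and 13 ≡ 1 (mod 4), so (5/13) = +(13/5).
Reduce top mod 5: now compute (3/5).
Reciprocity: 3 ≡ 3 and 5 ≡ 1 (mod 4), so (3/5) = +(5/3).
Reduce top mod 3: now compute (2/3).
Pull out 2: since 3 ≡ 3 (mod 8), (2/3) = -1.
Reached (1/3) = 1. Collecting the sign flips along the way, the symbol is -1.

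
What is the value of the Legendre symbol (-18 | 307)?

Euler's criterion: (-18/307) ≡ 289^153 (mod 307).
289^2 ≡ 17 (mod 307)
289^4 ≡ 289 (mod 307)
289^8 ≡ 17 (mod 307)
289^16 ≡ 289 (mod 307)
289^32 ≡ 17 (mod 307)
289^64 ≡ 289 (mod 307)
289^128 ≡ 17 (mod 307)
289^153 = 289^(128+16+8+1) ≡ 1 (mod 307).
Result is 1, so (-18/307) = 1.

1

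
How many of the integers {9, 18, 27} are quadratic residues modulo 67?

(9/67) = +1 → QR.
(18/67) = -1 → non-residue.
(27/67) = -1 → non-residue.
Total quadratic residues among the 3: 1.

1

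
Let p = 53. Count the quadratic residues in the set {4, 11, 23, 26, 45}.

2

(4/53) = +1 → QR.
(11/53) = +1 → QR.
(23/53) = -1 → non-residue.
(26/53) = -1 → non-residue.
(45/53) = -1 → non-residue.
Total quadratic residues among the 5: 2.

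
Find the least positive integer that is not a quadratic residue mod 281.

(2/281) = +1, so 2 is a residue.
(3/281) = −1, so 3 is the smallest positive non-residue mod 281.

3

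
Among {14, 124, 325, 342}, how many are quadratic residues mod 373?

(14/373) = -1 → non-residue.
(124/373) = +1 → QR.
(325/373) = +1 → QR.
(342/373) = +1 → QR.
Total quadratic residues among the 4: 3.

3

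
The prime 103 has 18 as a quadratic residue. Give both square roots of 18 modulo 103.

11, 92

Since 103 ≡ 3 (mod 4), a square root of 18 is 18^((103+1)/4) = 18^26 mod 103.
Repeated squaring: 18^2≡15, 18^4≡19, 18^8≡52, 18^16≡26 (mod 103).
18^26 = 18^(16+8+2) ≡ 92 (mod 103).
Check: 92² = 8464 ≡ 18 (mod 103). The two roots are 11 and 92.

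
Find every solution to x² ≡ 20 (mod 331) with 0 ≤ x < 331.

Since 331 ≡ 3 (mod 4), a square root of 20 is 20^((331+1)/4) = 20^83 mod 331.
Repeated squaring: 20^2≡69, 20^4≡127, 20^8≡241, 20^16≡156, 20^32≡173, 20^64≡139 (mod 331).
20^83 = 20^(64+16+2+1) ≡ 196 (mod 331).
Check: 196² = 38416 ≡ 20 (mod 331). The two roots are 135 and 196.

135, 196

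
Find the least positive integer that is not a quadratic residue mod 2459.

2

(2/2459) = −1, so 2 is the smallest positive non-residue mod 2459.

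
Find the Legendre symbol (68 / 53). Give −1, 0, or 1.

First reduce: 68 ≡ 15 (mod 53).
Reciprocity: 15 ≡ 3 and 53 ≡ 1 (mod 4), so (15/53) = +(53/15).
Reduce top mod 15: now compute (8/15).
Pull out 2^3: since 15 ≡ 7 (mod 8), (2/15) = +1, so (2/15)^3 = +1.
Reached (1/15) = 1. Collecting the sign flips along the way, the symbol is +1.

1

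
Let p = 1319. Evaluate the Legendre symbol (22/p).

1

Pull out 2: since 1319 ≡ 7 (mod 8), (2/1319) = +1.
Reciprocity: 11 ≡ 3 and 1319 ≡ 3 (mod 4), so (11/1319) = −(1319/11).
Reduce top mod 11: now compute (10/11).
Pull out 2: since 11 ≡ 3 (mod 8), (2/11) = -1.
Reciprocity: 5 ≡ 1 and 11 ≡ 3 (mod 4), so (5/11) = +(11/5).
Reduce top mod 5: now compute (1/5).
Reached (1/5) = 1. Collecting the sign flips along the way, the symbol is +1.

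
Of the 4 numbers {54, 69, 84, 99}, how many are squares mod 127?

3

(54/127) = -1 → non-residue.
(69/127) = +1 → QR.
(84/127) = +1 → QR.
(99/127) = +1 → QR.
Total quadratic residues among the 4: 3.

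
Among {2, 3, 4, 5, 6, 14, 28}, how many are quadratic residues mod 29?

4

(2/29) = -1 → non-residue.
(3/29) = -1 → non-residue.
(4/29) = +1 → QR.
(5/29) = +1 → QR.
(6/29) = +1 → QR.
(14/29) = -1 → non-residue.
(28/29) = +1 → QR.
Total quadratic residues among the 7: 4.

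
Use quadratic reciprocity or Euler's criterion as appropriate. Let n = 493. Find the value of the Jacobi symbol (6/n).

-1

Pull out 2: since 493 ≡ 5 (mod 8), (2/493) = -1.
Reciprocity: 3 ≡ 3 and 493 ≡ 1 (mod 4), so (3/493) = +(493/3).
Reduce top mod 3: now compute (1/3).
Reached (1/3) = 1. Collecting the sign flips along the way, the symbol is -1.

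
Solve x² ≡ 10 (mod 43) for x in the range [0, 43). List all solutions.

15, 28

Since 43 ≡ 3 (mod 4), a square root of 10 is 10^((43+1)/4) = 10^11 mod 43.
Repeated squaring: 10^2≡14, 10^4≡24, 10^8≡17 (mod 43).
10^11 = 10^(8+2+1) ≡ 15 (mod 43).
Check: 15² = 225 ≡ 10 (mod 43). The two roots are 15 and 28.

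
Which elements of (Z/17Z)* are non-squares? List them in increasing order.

Square k = 1,…,8 (k and 17−k give the same square):
1²=1, 2²=4, 3²=9, 4²=16, 5²≡8, 6²≡2, 7²≡15, 8²≡13 (mod 17).
The residues are {1, 2, 4, 8, 9, 13, 15, 16}; the non-residues are the remaining 8 nonzero classes.

3 5 6 7 10 11 12 14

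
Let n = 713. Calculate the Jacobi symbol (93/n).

0

Reciprocity: 93 ≡ 1 and 713 ≡ 1 (mod 4), so (93/713) = +(713/93).
Reduce top mod 93: now compute (62/93).
Pull out 2: since 93 ≡ 5 (mod 8), (2/93) = -1.
Reciprocity: 31 ≡ 3 and 93 ≡ 1 (mod 4), so (31/93) = +(93/31).
Reduce top mod 31: now compute (0/31).
Top reduces to 0: gcd > 1, so the symbol is 0.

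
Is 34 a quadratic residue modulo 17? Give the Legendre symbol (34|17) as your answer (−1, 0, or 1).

0

First reduce: 34 ≡ 0 (mod 17).
Top reduces to 0: gcd > 1, so the symbol is 0.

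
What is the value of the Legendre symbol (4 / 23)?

1

Euler's criterion: (4/23) ≡ 4^11 (mod 23).
4^2 ≡ 16 (mod 23)
4^4 ≡ 3 (mod 23)
4^8 ≡ 9 (mod 23)
4^11 = 4^(8+2+1) ≡ 1 (mod 23).
Result is 1, so (4/23) = 1.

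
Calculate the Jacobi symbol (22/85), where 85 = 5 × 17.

Pull out 2: since 85 ≡ 5 (mod 8), (2/85) = -1.
Reciprocity: 11 ≡ 3 and 85 ≡ 1 (mod 4), so (11/85) = +(85/11).
Reduce top mod 11: now compute (8/11).
Pull out 2^3: since 11 ≡ 3 (mod 8), (2/11) = -1, so (2/11)^3 = -1.
Reached (1/11) = 1. Collecting the sign flips along the way, the symbol is +1.

1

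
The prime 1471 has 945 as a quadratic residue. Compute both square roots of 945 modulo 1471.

550, 921

Since 1471 ≡ 3 (mod 4), a square root of 945 is 945^((1471+1)/4) = 945^368 mod 1471.
Repeated squaring: 945^2≡128, 945^4≡203, 945^8≡21, 945^16≡441, 945^32≡309, 945^64≡1337, 945^128≡304, 945^256≡1214 (mod 1471).
945^368 = 945^(256+64+32+16) ≡ 550 (mod 1471).
Check: 550² = 302500 ≡ 945 (mod 1471). The two roots are 550 and 921.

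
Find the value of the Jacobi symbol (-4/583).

First reduce: -4 ≡ 579 (mod 583).
Reciprocity: 579 ≡ 3 and 583 ≡ 3 (mod 4), so (579/583) = −(583/579).
Reduce top mod 579: now compute (4/579).
Pull out 2^2: since 579 ≡ 3 (mod 8), (2/579) = -1, so (2/579)^2 = +1.
Reached (1/579) = 1. Collecting the sign flips along the way, the symbol is -1.

-1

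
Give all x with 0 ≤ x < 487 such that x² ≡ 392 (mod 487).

Since 487 ≡ 3 (mod 4), a square root of 392 is 392^((487+1)/4) = 392^122 mod 487.
Repeated squaring: 392^2≡259, 392^4≡362, 392^8≡41, 392^16≡220, 392^32≡187, 392^64≡392 (mod 487).
392^122 = 392^(64+32+16+8+2) ≡ 187 (mod 487).
Check: 187² = 34969 ≡ 392 (mod 487). The two roots are 187 and 300.

187, 300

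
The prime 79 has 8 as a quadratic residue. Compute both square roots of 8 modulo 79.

18, 61

Since 79 ≡ 3 (mod 4), a square root of 8 is 8^((79+1)/4) = 8^20 mod 79.
Repeated squaring: 8^2≡64, 8^4≡67, 8^8≡65, 8^16≡38 (mod 79).
8^20 = 8^(16+4) ≡ 18 (mod 79).
Check: 18² = 324 ≡ 8 (mod 79). The two roots are 18 and 61.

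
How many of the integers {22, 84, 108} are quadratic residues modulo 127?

2

(22/127) = +1 → QR.
(84/127) = +1 → QR.
(108/127) = -1 → non-residue.
Total quadratic residues among the 3: 2.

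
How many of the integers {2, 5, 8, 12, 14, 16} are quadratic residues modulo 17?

(2/17) = +1 → QR.
(5/17) = -1 → non-residue.
(8/17) = +1 → QR.
(12/17) = -1 → non-residue.
(14/17) = -1 → non-residue.
(16/17) = +1 → QR.
Total quadratic residues among the 6: 3.

3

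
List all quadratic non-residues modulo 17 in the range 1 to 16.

3,5,6,7,10,11,12,14

Square k = 1,…,8 (k and 17−k give the same square):
1²=1, 2²=4, 3²=9, 4²=16, 5²≡8, 6²≡2, 7²≡15, 8²≡13 (mod 17).
The residues are {1, 2, 4, 8, 9, 13, 15, 16}; the non-residues are the remaining 8 nonzero classes.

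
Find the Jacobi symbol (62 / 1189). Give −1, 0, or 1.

1

Pull out 2: since 1189 ≡ 5 (mod 8), (2/1189) = -1.
Reciprocity: 31 ≡ 3 and 1189 ≡ 1 (mod 4), so (31/1189) = +(1189/31).
Reduce top mod 31: now compute (11/31).
Reciprocity: 11 ≡ 3 and 31 ≡ 3 (mod 4), so (11/31) = −(31/11).
Reduce top mod 11: now compute (9/11).
Reciprocity: 9 ≡ 1 and 11 ≡ 3 (mod 4), so (9/11) = +(11/9).
Reduce top mod 9: now compute (2/9).
Pull out 2: since 9 ≡ 1 (mod 8), (2/9) = +1.
Reached (1/9) = 1. Collecting the sign flips along the way, the symbol is +1.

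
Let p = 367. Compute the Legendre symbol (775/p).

1

First reduce: 775 ≡ 41 (mod 367).
Reciprocity: 41 ≡ 1 and 367 ≡ 3 (mod 4), so (41/367) = +(367/41).
Reduce top mod 41: now compute (39/41).
Reciprocity: 39 ≡ 3 and 41 ≡ 1 (mod 4), so (39/41) = +(41/39).
Reduce top mod 39: now compute (2/39).
Pull out 2: since 39 ≡ 7 (mod 8), (2/39) = +1.
Reached (1/39) = 1. Collecting the sign flips along the way, the symbol is +1.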